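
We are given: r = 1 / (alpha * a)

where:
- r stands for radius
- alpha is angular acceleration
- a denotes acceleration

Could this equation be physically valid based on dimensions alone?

No

r (radius) has dimensions [L].
alpha (angular acceleration) has dimensions [T^-2].
a (acceleration) has dimensions [L T^-2].

Left side: [L]
Right side: [L^-1 T^4]

The two sides have different dimensions, so the equation is NOT dimensionally consistent.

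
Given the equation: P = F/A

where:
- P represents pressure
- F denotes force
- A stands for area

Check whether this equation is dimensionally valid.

Yes

P (pressure) has dimensions [L^-1 M T^-2].
F (force) has dimensions [L M T^-2].
A (area) has dimensions [L^2].

Left side: [L^-1 M T^-2]
Right side: [L^-1 M T^-2]

Both sides have the same dimensions, so the equation is dimensionally consistent.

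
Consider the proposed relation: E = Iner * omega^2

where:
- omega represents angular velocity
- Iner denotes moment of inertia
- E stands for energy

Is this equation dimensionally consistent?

Yes

omega (angular velocity) has dimensions [T^-1].
Iner (moment of inertia) has dimensions [L^2 M].
E (energy) has dimensions [L^2 M T^-2].

Left side: [L^2 M T^-2]
Right side: [L^2 M T^-2]

Both sides have the same dimensions, so the equation is dimensionally consistent.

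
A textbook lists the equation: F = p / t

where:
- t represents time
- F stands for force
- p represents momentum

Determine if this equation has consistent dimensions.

Yes

t (time) has dimensions [T].
F (force) has dimensions [L M T^-2].
p (momentum) has dimensions [L M T^-1].

Left side: [L M T^-2]
Right side: [L M T^-2]

Both sides have the same dimensions, so the equation is dimensionally consistent.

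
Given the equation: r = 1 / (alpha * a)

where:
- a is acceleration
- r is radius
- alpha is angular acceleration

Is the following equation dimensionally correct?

No

a (acceleration) has dimensions [L T^-2].
r (radius) has dimensions [L].
alpha (angular acceleration) has dimensions [T^-2].

Left side: [L]
Right side: [L^-1 T^4]

The two sides have different dimensions, so the equation is NOT dimensionally consistent.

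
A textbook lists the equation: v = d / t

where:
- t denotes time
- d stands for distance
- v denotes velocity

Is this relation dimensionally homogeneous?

Yes

t (time) has dimensions [T].
d (distance) has dimensions [L].
v (velocity) has dimensions [L T^-1].

Left side: [L T^-1]
Right side: [L T^-1]

Both sides have the same dimensions, so the equation is dimensionally consistent.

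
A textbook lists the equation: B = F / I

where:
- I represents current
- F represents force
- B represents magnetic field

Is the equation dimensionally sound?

No

I (current) has dimensions [I].
F (force) has dimensions [L M T^-2].
B (magnetic field) has dimensions [I^-1 M T^-2].

Left side: [I^-1 M T^-2]
Right side: [I^-1 L M T^-2]

The two sides have different dimensions, so the equation is NOT dimensionally consistent.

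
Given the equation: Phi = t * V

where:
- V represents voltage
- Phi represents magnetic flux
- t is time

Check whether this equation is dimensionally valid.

Yes

V (voltage) has dimensions [I^-1 L^2 M T^-3].
Phi (magnetic flux) has dimensions [I^-1 L^2 M T^-2].
t (time) has dimensions [T].

Left side: [I^-1 L^2 M T^-2]
Right side: [I^-1 L^2 M T^-2]

Both sides have the same dimensions, so the equation is dimensionally consistent.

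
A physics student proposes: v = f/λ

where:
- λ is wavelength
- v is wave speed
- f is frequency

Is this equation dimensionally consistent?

No

λ (wavelength) has dimensions [L].
v (wave speed) has dimensions [L T^-1].
f (frequency) has dimensions [T^-1].

Left side: [L T^-1]
Right side: [L^-1 T^-1]

The two sides have different dimensions, so the equation is NOT dimensionally consistent.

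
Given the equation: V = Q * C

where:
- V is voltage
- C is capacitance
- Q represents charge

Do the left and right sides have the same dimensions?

No

V (voltage) has dimensions [I^-1 L^2 M T^-3].
C (capacitance) has dimensions [I^2 L^-2 M^-1 T^4].
Q (charge) has dimensions [I T].

Left side: [I^-1 L^2 M T^-3]
Right side: [I^3 L^-2 M^-1 T^5]

The two sides have different dimensions, so the equation is NOT dimensionally consistent.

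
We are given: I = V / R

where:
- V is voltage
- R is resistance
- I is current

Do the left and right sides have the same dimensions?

Yes

V (voltage) has dimensions [I^-1 L^2 M T^-3].
R (resistance) has dimensions [I^-2 L^2 M T^-3].
I (current) has dimensions [I].

Left side: [I]
Right side: [I]

Both sides have the same dimensions, so the equation is dimensionally consistent.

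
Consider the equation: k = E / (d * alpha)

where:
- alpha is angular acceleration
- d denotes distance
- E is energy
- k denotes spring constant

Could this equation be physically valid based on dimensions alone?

No

alpha (angular acceleration) has dimensions [T^-2].
d (distance) has dimensions [L].
E (energy) has dimensions [L^2 M T^-2].
k (spring constant) has dimensions [M T^-2].

Left side: [M T^-2]
Right side: [L M]

The two sides have different dimensions, so the equation is NOT dimensionally consistent.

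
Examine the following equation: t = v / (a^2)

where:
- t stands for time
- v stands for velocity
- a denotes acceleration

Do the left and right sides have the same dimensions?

No

t (time) has dimensions [T].
v (velocity) has dimensions [L T^-1].
a (acceleration) has dimensions [L T^-2].

Left side: [T]
Right side: [L^-1 T^3]

The two sides have different dimensions, so the equation is NOT dimensionally consistent.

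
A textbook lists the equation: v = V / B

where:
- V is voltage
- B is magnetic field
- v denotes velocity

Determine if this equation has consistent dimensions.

No

V (voltage) has dimensions [I^-1 L^2 M T^-3].
B (magnetic field) has dimensions [I^-1 M T^-2].
v (velocity) has dimensions [L T^-1].

Left side: [L T^-1]
Right side: [L^2 T^-1]

The two sides have different dimensions, so the equation is NOT dimensionally consistent.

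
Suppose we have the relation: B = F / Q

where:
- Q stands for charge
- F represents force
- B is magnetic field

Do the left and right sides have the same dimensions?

No

Q (charge) has dimensions [I T].
F (force) has dimensions [L M T^-2].
B (magnetic field) has dimensions [I^-1 M T^-2].

Left side: [I^-1 M T^-2]
Right side: [I^-1 L M T^-3]

The two sides have different dimensions, so the equation is NOT dimensionally consistent.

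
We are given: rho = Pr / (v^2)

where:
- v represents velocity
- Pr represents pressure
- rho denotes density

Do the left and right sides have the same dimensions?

Yes

v (velocity) has dimensions [L T^-1].
Pr (pressure) has dimensions [L^-1 M T^-2].
rho (density) has dimensions [L^-3 M].

Left side: [L^-3 M]
Right side: [L^-3 M]

Both sides have the same dimensions, so the equation is dimensionally consistent.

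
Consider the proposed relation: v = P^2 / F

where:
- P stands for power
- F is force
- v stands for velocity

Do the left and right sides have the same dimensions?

No

P (power) has dimensions [L^2 M T^-3].
F (force) has dimensions [L M T^-2].
v (velocity) has dimensions [L T^-1].

Left side: [L T^-1]
Right side: [L^3 M T^-4]

The two sides have different dimensions, so the equation is NOT dimensionally consistent.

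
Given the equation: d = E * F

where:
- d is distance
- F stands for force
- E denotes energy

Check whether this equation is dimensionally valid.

No

d (distance) has dimensions [L].
F (force) has dimensions [L M T^-2].
E (energy) has dimensions [L^2 M T^-2].

Left side: [L]
Right side: [L^3 M^2 T^-4]

The two sides have different dimensions, so the equation is NOT dimensionally consistent.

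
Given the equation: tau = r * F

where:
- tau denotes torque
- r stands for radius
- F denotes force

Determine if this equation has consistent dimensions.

Yes

tau (torque) has dimensions [L^2 M T^-2].
r (radius) has dimensions [L].
F (force) has dimensions [L M T^-2].

Left side: [L^2 M T^-2]
Right side: [L^2 M T^-2]

Both sides have the same dimensions, so the equation is dimensionally consistent.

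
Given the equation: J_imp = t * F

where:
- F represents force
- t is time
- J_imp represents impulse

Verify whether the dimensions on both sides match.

Yes

F (force) has dimensions [L M T^-2].
t (time) has dimensions [T].
J_imp (impulse) has dimensions [L M T^-1].

Left side: [L M T^-1]
Right side: [L M T^-1]

Both sides have the same dimensions, so the equation is dimensionally consistent.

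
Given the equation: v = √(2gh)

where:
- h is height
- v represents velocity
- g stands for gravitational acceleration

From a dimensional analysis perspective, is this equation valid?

Yes

h (height) has dimensions [L].
v (velocity) has dimensions [L T^-1].
g (gravitational acceleration) has dimensions [L T^-2].

Left side: [L T^-1]
Right side: [L T^-1]

Both sides have the same dimensions, so the equation is dimensionally consistent.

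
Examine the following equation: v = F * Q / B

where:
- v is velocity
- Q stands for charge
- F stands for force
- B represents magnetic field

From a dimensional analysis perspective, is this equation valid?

No

v (velocity) has dimensions [L T^-1].
Q (charge) has dimensions [I T].
F (force) has dimensions [L M T^-2].
B (magnetic field) has dimensions [I^-1 M T^-2].

Left side: [L T^-1]
Right side: [I^2 L T]

The two sides have different dimensions, so the equation is NOT dimensionally consistent.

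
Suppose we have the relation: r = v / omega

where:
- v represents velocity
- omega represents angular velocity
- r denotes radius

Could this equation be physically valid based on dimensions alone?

Yes

v (velocity) has dimensions [L T^-1].
omega (angular velocity) has dimensions [T^-1].
r (radius) has dimensions [L].

Left side: [L]
Right side: [L]

Both sides have the same dimensions, so the equation is dimensionally consistent.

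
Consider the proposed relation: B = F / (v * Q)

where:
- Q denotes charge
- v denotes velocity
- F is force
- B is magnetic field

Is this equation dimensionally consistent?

Yes

Q (charge) has dimensions [I T].
v (velocity) has dimensions [L T^-1].
F (force) has dimensions [L M T^-2].
B (magnetic field) has dimensions [I^-1 M T^-2].

Left side: [I^-1 M T^-2]
Right side: [I^-1 M T^-2]

Both sides have the same dimensions, so the equation is dimensionally consistent.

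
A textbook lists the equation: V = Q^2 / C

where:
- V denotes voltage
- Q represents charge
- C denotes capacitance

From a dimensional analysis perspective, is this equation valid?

No

V (voltage) has dimensions [I^-1 L^2 M T^-3].
Q (charge) has dimensions [I T].
C (capacitance) has dimensions [I^2 L^-2 M^-1 T^4].

Left side: [I^-1 L^2 M T^-3]
Right side: [L^2 M T^-2]

The two sides have different dimensions, so the equation is NOT dimensionally consistent.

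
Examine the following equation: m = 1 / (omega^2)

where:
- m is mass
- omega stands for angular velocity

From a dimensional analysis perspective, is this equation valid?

No

m (mass) has dimensions [M].
omega (angular velocity) has dimensions [T^-1].

Left side: [M]
Right side: [T^2]

The two sides have different dimensions, so the equation is NOT dimensionally consistent.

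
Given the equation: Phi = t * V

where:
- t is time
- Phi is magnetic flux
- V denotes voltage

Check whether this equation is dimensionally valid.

Yes

t (time) has dimensions [T].
Phi (magnetic flux) has dimensions [I^-1 L^2 M T^-2].
V (voltage) has dimensions [I^-1 L^2 M T^-3].

Left side: [I^-1 L^2 M T^-2]
Right side: [I^-1 L^2 M T^-2]

Both sides have the same dimensions, so the equation is dimensionally consistent.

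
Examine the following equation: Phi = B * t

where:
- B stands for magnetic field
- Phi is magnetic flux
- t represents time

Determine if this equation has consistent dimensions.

No

B (magnetic field) has dimensions [I^-1 M T^-2].
Phi (magnetic flux) has dimensions [I^-1 L^2 M T^-2].
t (time) has dimensions [T].

Left side: [I^-1 L^2 M T^-2]
Right side: [I^-1 M T^-1]

The two sides have different dimensions, so the equation is NOT dimensionally consistent.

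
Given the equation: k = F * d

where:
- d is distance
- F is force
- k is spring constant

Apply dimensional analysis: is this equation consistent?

No

d (distance) has dimensions [L].
F (force) has dimensions [L M T^-2].
k (spring constant) has dimensions [M T^-2].

Left side: [M T^-2]
Right side: [L^2 M T^-2]

The two sides have different dimensions, so the equation is NOT dimensionally consistent.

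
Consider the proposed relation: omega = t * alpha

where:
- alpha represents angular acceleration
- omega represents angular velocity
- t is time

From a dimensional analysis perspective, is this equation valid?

Yes

alpha (angular acceleration) has dimensions [T^-2].
omega (angular velocity) has dimensions [T^-1].
t (time) has dimensions [T].

Left side: [T^-1]
Right side: [T^-1]

Both sides have the same dimensions, so the equation is dimensionally consistent.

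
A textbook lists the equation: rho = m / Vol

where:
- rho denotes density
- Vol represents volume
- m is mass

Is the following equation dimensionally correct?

Yes

rho (density) has dimensions [L^-3 M].
Vol (volume) has dimensions [L^3].
m (mass) has dimensions [M].

Left side: [L^-3 M]
Right side: [L^-3 M]

Both sides have the same dimensions, so the equation is dimensionally consistent.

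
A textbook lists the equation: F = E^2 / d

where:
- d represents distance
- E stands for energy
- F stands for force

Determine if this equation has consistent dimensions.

No

d (distance) has dimensions [L].
E (energy) has dimensions [L^2 M T^-2].
F (force) has dimensions [L M T^-2].

Left side: [L M T^-2]
Right side: [L^3 M^2 T^-4]

The two sides have different dimensions, so the equation is NOT dimensionally consistent.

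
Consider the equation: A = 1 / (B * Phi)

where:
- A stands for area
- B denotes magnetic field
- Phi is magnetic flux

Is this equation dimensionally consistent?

No

A (area) has dimensions [L^2].
B (magnetic field) has dimensions [I^-1 M T^-2].
Phi (magnetic flux) has dimensions [I^-1 L^2 M T^-2].

Left side: [L^2]
Right side: [I^2 L^-2 M^-2 T^4]

The two sides have different dimensions, so the equation is NOT dimensionally consistent.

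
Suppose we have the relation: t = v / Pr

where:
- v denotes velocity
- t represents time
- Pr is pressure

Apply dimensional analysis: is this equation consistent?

No

v (velocity) has dimensions [L T^-1].
t (time) has dimensions [T].
Pr (pressure) has dimensions [L^-1 M T^-2].

Left side: [T]
Right side: [L^2 M^-1 T]

The two sides have different dimensions, so the equation is NOT dimensionally consistent.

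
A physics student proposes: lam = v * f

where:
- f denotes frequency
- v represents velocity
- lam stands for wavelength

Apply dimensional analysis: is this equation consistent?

No

f (frequency) has dimensions [T^-1].
v (velocity) has dimensions [L T^-1].
lam (wavelength) has dimensions [L].

Left side: [L]
Right side: [L T^-2]

The two sides have different dimensions, so the equation is NOT dimensionally consistent.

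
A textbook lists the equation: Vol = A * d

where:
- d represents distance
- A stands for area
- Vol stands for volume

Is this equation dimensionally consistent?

Yes

d (distance) has dimensions [L].
A (area) has dimensions [L^2].
Vol (volume) has dimensions [L^3].

Left side: [L^3]
Right side: [L^3]

Both sides have the same dimensions, so the equation is dimensionally consistent.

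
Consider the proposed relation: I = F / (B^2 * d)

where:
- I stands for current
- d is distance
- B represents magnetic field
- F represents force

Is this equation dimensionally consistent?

No

I (current) has dimensions [I].
d (distance) has dimensions [L].
B (magnetic field) has dimensions [I^-1 M T^-2].
F (force) has dimensions [L M T^-2].

Left side: [I]
Right side: [I^2 M^-1 T^2]

The two sides have different dimensions, so the equation is NOT dimensionally consistent.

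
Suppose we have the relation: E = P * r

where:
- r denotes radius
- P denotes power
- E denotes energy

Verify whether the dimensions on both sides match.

No

r (radius) has dimensions [L].
P (power) has dimensions [L^2 M T^-3].
E (energy) has dimensions [L^2 M T^-2].

Left side: [L^2 M T^-2]
Right side: [L^3 M T^-3]

The two sides have different dimensions, so the equation is NOT dimensionally consistent.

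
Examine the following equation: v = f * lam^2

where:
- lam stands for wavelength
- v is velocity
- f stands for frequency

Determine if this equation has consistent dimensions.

No

lam (wavelength) has dimensions [L].
v (velocity) has dimensions [L T^-1].
f (frequency) has dimensions [T^-1].

Left side: [L T^-1]
Right side: [L^2 T^-1]

The two sides have different dimensions, so the equation is NOT dimensionally consistent.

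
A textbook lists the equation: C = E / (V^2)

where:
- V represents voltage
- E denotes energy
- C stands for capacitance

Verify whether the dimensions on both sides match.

Yes

V (voltage) has dimensions [I^-1 L^2 M T^-3].
E (energy) has dimensions [L^2 M T^-2].
C (capacitance) has dimensions [I^2 L^-2 M^-1 T^4].

Left side: [I^2 L^-2 M^-1 T^4]
Right side: [I^2 L^-2 M^-1 T^4]

Both sides have the same dimensions, so the equation is dimensionally consistent.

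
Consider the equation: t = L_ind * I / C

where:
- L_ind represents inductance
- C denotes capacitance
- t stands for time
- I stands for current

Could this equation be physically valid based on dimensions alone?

No

L_ind (inductance) has dimensions [I^-2 L^2 M T^-2].
C (capacitance) has dimensions [I^2 L^-2 M^-1 T^4].
t (time) has dimensions [T].
I (current) has dimensions [I].

Left side: [T]
Right side: [I^-3 L^4 M^2 T^-6]

The two sides have different dimensions, so the equation is NOT dimensionally consistent.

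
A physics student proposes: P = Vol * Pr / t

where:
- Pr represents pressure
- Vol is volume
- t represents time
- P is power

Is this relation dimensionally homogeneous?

Yes

Pr (pressure) has dimensions [L^-1 M T^-2].
Vol (volume) has dimensions [L^3].
t (time) has dimensions [T].
P (power) has dimensions [L^2 M T^-3].

Left side: [L^2 M T^-3]
Right side: [L^2 M T^-3]

Both sides have the same dimensions, so the equation is dimensionally consistent.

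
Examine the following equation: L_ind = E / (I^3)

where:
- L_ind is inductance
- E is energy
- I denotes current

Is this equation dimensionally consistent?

No

L_ind (inductance) has dimensions [I^-2 L^2 M T^-2].
E (energy) has dimensions [L^2 M T^-2].
I (current) has dimensions [I].

Left side: [I^-2 L^2 M T^-2]
Right side: [I^-3 L^2 M T^-2]

The two sides have different dimensions, so the equation is NOT dimensionally consistent.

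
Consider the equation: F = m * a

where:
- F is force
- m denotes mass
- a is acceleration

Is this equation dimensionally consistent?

Yes

F (force) has dimensions [L M T^-2].
m (mass) has dimensions [M].
a (acceleration) has dimensions [L T^-2].

Left side: [L M T^-2]
Right side: [L M T^-2]

Both sides have the same dimensions, so the equation is dimensionally consistent.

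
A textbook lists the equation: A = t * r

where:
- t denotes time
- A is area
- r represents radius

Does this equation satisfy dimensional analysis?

No

t (time) has dimensions [T].
A (area) has dimensions [L^2].
r (radius) has dimensions [L].

Left side: [L^2]
Right side: [L T]

The two sides have different dimensions, so the equation is NOT dimensionally consistent.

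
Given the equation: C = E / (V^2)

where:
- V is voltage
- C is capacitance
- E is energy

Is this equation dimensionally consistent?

Yes

V (voltage) has dimensions [I^-1 L^2 M T^-3].
C (capacitance) has dimensions [I^2 L^-2 M^-1 T^4].
E (energy) has dimensions [L^2 M T^-2].

Left side: [I^2 L^-2 M^-1 T^4]
Right side: [I^2 L^-2 M^-1 T^4]

Both sides have the same dimensions, so the equation is dimensionally consistent.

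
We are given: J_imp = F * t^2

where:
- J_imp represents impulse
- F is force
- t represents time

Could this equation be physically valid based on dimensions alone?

No

J_imp (impulse) has dimensions [L M T^-1].
F (force) has dimensions [L M T^-2].
t (time) has dimensions [T].

Left side: [L M T^-1]
Right side: [L M]

The two sides have different dimensions, so the equation is NOT dimensionally consistent.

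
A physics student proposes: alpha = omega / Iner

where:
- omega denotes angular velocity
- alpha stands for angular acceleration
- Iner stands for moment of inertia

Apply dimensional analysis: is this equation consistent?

No

omega (angular velocity) has dimensions [T^-1].
alpha (angular acceleration) has dimensions [T^-2].
Iner (moment of inertia) has dimensions [L^2 M].

Left side: [T^-2]
Right side: [L^-2 M^-1 T^-1]

The two sides have different dimensions, so the equation is NOT dimensionally consistent.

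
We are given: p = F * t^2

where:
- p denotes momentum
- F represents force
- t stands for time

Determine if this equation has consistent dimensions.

No

p (momentum) has dimensions [L M T^-1].
F (force) has dimensions [L M T^-2].
t (time) has dimensions [T].

Left side: [L M T^-1]
Right side: [L M]

The two sides have different dimensions, so the equation is NOT dimensionally consistent.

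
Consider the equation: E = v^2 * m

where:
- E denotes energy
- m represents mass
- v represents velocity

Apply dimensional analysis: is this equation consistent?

Yes

E (energy) has dimensions [L^2 M T^-2].
m (mass) has dimensions [M].
v (velocity) has dimensions [L T^-1].

Left side: [L^2 M T^-2]
Right side: [L^2 M T^-2]

Both sides have the same dimensions, so the equation is dimensionally consistent.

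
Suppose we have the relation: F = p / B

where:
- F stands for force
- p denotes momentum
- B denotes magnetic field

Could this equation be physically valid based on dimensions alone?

No

F (force) has dimensions [L M T^-2].
p (momentum) has dimensions [L M T^-1].
B (magnetic field) has dimensions [I^-1 M T^-2].

Left side: [L M T^-2]
Right side: [I L T]

The two sides have different dimensions, so the equation is NOT dimensionally consistent.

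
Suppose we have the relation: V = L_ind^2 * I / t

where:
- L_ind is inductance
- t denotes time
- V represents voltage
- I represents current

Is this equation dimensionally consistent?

No

L_ind (inductance) has dimensions [I^-2 L^2 M T^-2].
t (time) has dimensions [T].
V (voltage) has dimensions [I^-1 L^2 M T^-3].
I (current) has dimensions [I].

Left side: [I^-1 L^2 M T^-3]
Right side: [I^-3 L^4 M^2 T^-5]

The two sides have different dimensions, so the equation is NOT dimensionally consistent.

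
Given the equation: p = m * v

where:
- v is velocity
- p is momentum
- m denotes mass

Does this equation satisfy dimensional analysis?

Yes

v (velocity) has dimensions [L T^-1].
p (momentum) has dimensions [L M T^-1].
m (mass) has dimensions [M].

Left side: [L M T^-1]
Right side: [L M T^-1]

Both sides have the same dimensions, so the equation is dimensionally consistent.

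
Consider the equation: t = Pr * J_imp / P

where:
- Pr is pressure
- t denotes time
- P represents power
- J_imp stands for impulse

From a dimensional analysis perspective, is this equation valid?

No

Pr (pressure) has dimensions [L^-1 M T^-2].
t (time) has dimensions [T].
P (power) has dimensions [L^2 M T^-3].
J_imp (impulse) has dimensions [L M T^-1].

Left side: [T]
Right side: [L^-2 M]

The two sides have different dimensions, so the equation is NOT dimensionally consistent.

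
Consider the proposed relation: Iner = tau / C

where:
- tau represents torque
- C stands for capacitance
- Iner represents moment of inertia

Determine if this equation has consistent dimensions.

No

tau (torque) has dimensions [L^2 M T^-2].
C (capacitance) has dimensions [I^2 L^-2 M^-1 T^4].
Iner (moment of inertia) has dimensions [L^2 M].

Left side: [L^2 M]
Right side: [I^-2 L^4 M^2 T^-6]

The two sides have different dimensions, so the equation is NOT dimensionally consistent.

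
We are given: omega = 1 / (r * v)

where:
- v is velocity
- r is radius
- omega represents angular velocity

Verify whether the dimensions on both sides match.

No

v (velocity) has dimensions [L T^-1].
r (radius) has dimensions [L].
omega (angular velocity) has dimensions [T^-1].

Left side: [T^-1]
Right side: [L^-2 T]

The two sides have different dimensions, so the equation is NOT dimensionally consistent.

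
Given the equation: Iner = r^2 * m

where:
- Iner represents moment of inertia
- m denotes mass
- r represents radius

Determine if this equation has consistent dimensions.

Yes

Iner (moment of inertia) has dimensions [L^2 M].
m (mass) has dimensions [M].
r (radius) has dimensions [L].

Left side: [L^2 M]
Right side: [L^2 M]

Both sides have the same dimensions, so the equation is dimensionally consistent.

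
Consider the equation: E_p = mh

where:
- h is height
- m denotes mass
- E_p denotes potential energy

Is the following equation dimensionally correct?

No

h (height) has dimensions [L].
m (mass) has dimensions [M].
E_p (potential energy) has dimensions [L^2 M T^-2].

Left side: [L^2 M T^-2]
Right side: [L M]

The two sides have different dimensions, so the equation is NOT dimensionally consistent.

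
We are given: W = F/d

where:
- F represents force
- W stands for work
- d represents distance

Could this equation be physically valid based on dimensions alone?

No

F (force) has dimensions [L M T^-2].
W (work) has dimensions [L^2 M T^-2].
d (distance) has dimensions [L].

Left side: [L^2 M T^-2]
Right side: [M T^-2]

The two sides have different dimensions, so the equation is NOT dimensionally consistent.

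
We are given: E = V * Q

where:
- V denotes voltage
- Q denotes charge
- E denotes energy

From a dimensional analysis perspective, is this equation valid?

Yes

V (voltage) has dimensions [I^-1 L^2 M T^-3].
Q (charge) has dimensions [I T].
E (energy) has dimensions [L^2 M T^-2].

Left side: [L^2 M T^-2]
Right side: [L^2 M T^-2]

Both sides have the same dimensions, so the equation is dimensionally consistent.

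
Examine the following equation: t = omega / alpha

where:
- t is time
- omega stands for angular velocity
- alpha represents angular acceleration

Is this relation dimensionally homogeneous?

Yes

t (time) has dimensions [T].
omega (angular velocity) has dimensions [T^-1].
alpha (angular acceleration) has dimensions [T^-2].

Left side: [T]
Right side: [T]

Both sides have the same dimensions, so the equation is dimensionally consistent.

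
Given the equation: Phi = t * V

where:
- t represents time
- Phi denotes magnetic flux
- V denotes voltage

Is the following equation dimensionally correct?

Yes

t (time) has dimensions [T].
Phi (magnetic flux) has dimensions [I^-1 L^2 M T^-2].
V (voltage) has dimensions [I^-1 L^2 M T^-3].

Left side: [I^-1 L^2 M T^-2]
Right side: [I^-1 L^2 M T^-2]

Both sides have the same dimensions, so the equation is dimensionally consistent.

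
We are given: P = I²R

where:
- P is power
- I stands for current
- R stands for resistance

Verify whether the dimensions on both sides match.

Yes

P (power) has dimensions [L^2 M T^-3].
I (current) has dimensions [I].
R (resistance) has dimensions [I^-2 L^2 M T^-3].

Left side: [L^2 M T^-3]
Right side: [L^2 M T^-3]

Both sides have the same dimensions, so the equation is dimensionally consistent.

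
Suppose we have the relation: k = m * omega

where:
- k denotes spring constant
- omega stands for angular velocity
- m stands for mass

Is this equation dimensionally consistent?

No

k (spring constant) has dimensions [M T^-2].
omega (angular velocity) has dimensions [T^-1].
m (mass) has dimensions [M].

Left side: [M T^-2]
Right side: [M T^-1]

The two sides have different dimensions, so the equation is NOT dimensionally consistent.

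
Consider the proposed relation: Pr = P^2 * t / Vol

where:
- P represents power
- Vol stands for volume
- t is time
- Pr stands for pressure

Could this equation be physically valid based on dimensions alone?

No

P (power) has dimensions [L^2 M T^-3].
Vol (volume) has dimensions [L^3].
t (time) has dimensions [T].
Pr (pressure) has dimensions [L^-1 M T^-2].

Left side: [L^-1 M T^-2]
Right side: [L M^2 T^-5]

The two sides have different dimensions, so the equation is NOT dimensionally consistent.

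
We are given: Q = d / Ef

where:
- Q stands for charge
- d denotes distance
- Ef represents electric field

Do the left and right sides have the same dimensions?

No

Q (charge) has dimensions [I T].
d (distance) has dimensions [L].
Ef (electric field) has dimensions [I^-1 L M T^-3].

Left side: [I T]
Right side: [I M^-1 T^3]

The two sides have different dimensions, so the equation is NOT dimensionally consistent.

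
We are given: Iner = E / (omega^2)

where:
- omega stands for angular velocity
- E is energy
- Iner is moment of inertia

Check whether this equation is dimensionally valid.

Yes

omega (angular velocity) has dimensions [T^-1].
E (energy) has dimensions [L^2 M T^-2].
Iner (moment of inertia) has dimensions [L^2 M].

Left side: [L^2 M]
Right side: [L^2 M]

Both sides have the same dimensions, so the equation is dimensionally consistent.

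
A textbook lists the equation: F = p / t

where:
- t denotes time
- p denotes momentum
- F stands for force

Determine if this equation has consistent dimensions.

Yes

t (time) has dimensions [T].
p (momentum) has dimensions [L M T^-1].
F (force) has dimensions [L M T^-2].

Left side: [L M T^-2]
Right side: [L M T^-2]

Both sides have the same dimensions, so the equation is dimensionally consistent.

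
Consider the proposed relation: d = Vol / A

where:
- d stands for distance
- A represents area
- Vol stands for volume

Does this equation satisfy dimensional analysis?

Yes

d (distance) has dimensions [L].
A (area) has dimensions [L^2].
Vol (volume) has dimensions [L^3].

Left side: [L]
Right side: [L]

Both sides have the same dimensions, so the equation is dimensionally consistent.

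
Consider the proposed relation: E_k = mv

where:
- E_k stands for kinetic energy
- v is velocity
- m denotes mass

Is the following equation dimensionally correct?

No

E_k (kinetic energy) has dimensions [L^2 M T^-2].
v (velocity) has dimensions [L T^-1].
m (mass) has dimensions [M].

Left side: [L^2 M T^-2]
Right side: [L M T^-1]

The two sides have different dimensions, so the equation is NOT dimensionally consistent.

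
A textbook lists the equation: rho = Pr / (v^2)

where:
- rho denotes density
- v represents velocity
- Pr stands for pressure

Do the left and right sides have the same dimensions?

Yes

rho (density) has dimensions [L^-3 M].
v (velocity) has dimensions [L T^-1].
Pr (pressure) has dimensions [L^-1 M T^-2].

Left side: [L^-3 M]
Right side: [L^-3 M]

Both sides have the same dimensions, so the equation is dimensionally consistent.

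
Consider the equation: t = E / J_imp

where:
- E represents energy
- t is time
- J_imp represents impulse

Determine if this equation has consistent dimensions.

No

E (energy) has dimensions [L^2 M T^-2].
t (time) has dimensions [T].
J_imp (impulse) has dimensions [L M T^-1].

Left side: [T]
Right side: [L T^-1]

The two sides have different dimensions, so the equation is NOT dimensionally consistent.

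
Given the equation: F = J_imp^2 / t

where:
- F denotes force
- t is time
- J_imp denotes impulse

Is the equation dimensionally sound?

No

F (force) has dimensions [L M T^-2].
t (time) has dimensions [T].
J_imp (impulse) has dimensions [L M T^-1].

Left side: [L M T^-2]
Right side: [L^2 M^2 T^-3]

The two sides have different dimensions, so the equation is NOT dimensionally consistent.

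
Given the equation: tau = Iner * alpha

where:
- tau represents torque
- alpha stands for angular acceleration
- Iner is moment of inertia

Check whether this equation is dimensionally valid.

Yes

tau (torque) has dimensions [L^2 M T^-2].
alpha (angular acceleration) has dimensions [T^-2].
Iner (moment of inertia) has dimensions [L^2 M].

Left side: [L^2 M T^-2]
Right side: [L^2 M T^-2]

Both sides have the same dimensions, so the equation is dimensionally consistent.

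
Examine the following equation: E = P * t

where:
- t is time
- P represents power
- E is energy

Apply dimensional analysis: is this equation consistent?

Yes

t (time) has dimensions [T].
P (power) has dimensions [L^2 M T^-3].
E (energy) has dimensions [L^2 M T^-2].

Left side: [L^2 M T^-2]
Right side: [L^2 M T^-2]

Both sides have the same dimensions, so the equation is dimensionally consistent.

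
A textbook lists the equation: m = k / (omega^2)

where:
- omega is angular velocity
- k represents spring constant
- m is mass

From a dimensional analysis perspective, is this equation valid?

Yes

omega (angular velocity) has dimensions [T^-1].
k (spring constant) has dimensions [M T^-2].
m (mass) has dimensions [M].

Left side: [M]
Right side: [M]

Both sides have the same dimensions, so the equation is dimensionally consistent.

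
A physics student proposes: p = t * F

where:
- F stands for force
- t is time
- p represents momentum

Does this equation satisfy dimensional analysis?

Yes

F (force) has dimensions [L M T^-2].
t (time) has dimensions [T].
p (momentum) has dimensions [L M T^-1].

Left side: [L M T^-1]
Right side: [L M T^-1]

Both sides have the same dimensions, so the equation is dimensionally consistent.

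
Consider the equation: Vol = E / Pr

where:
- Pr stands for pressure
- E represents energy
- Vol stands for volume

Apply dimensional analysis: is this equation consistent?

Yes

Pr (pressure) has dimensions [L^-1 M T^-2].
E (energy) has dimensions [L^2 M T^-2].
Vol (volume) has dimensions [L^3].

Left side: [L^3]
Right side: [L^3]

Both sides have the same dimensions, so the equation is dimensionally consistent.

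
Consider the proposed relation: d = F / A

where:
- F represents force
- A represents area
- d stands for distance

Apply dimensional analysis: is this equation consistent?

No

F (force) has dimensions [L M T^-2].
A (area) has dimensions [L^2].
d (distance) has dimensions [L].

Left side: [L]
Right side: [L^-1 M T^-2]

The two sides have different dimensions, so the equation is NOT dimensionally consistent.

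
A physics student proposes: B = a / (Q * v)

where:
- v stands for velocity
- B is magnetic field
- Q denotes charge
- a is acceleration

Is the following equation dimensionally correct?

No

v (velocity) has dimensions [L T^-1].
B (magnetic field) has dimensions [I^-1 M T^-2].
Q (charge) has dimensions [I T].
a (acceleration) has dimensions [L T^-2].

Left side: [I^-1 M T^-2]
Right side: [I^-1 T^-2]

The two sides have different dimensions, so the equation is NOT dimensionally consistent.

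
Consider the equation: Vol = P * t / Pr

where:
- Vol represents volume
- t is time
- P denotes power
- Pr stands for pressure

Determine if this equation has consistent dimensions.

Yes

Vol (volume) has dimensions [L^3].
t (time) has dimensions [T].
P (power) has dimensions [L^2 M T^-3].
Pr (pressure) has dimensions [L^-1 M T^-2].

Left side: [L^3]
Right side: [L^3]

Both sides have the same dimensions, so the equation is dimensionally consistent.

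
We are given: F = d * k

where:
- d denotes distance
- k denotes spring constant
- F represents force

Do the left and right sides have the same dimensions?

Yes

d (distance) has dimensions [L].
k (spring constant) has dimensions [M T^-2].
F (force) has dimensions [L M T^-2].

Left side: [L M T^-2]
Right side: [L M T^-2]

Both sides have the same dimensions, so the equation is dimensionally consistent.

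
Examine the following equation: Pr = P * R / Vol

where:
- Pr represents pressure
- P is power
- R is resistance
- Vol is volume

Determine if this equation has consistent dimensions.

No

Pr (pressure) has dimensions [L^-1 M T^-2].
P (power) has dimensions [L^2 M T^-3].
R (resistance) has dimensions [I^-2 L^2 M T^-3].
Vol (volume) has dimensions [L^3].

Left side: [L^-1 M T^-2]
Right side: [I^-2 L M^2 T^-6]

The two sides have different dimensions, so the equation is NOT dimensionally consistent.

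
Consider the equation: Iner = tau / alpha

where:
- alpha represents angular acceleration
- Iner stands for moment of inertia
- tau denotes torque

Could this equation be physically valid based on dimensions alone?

Yes

alpha (angular acceleration) has dimensions [T^-2].
Iner (moment of inertia) has dimensions [L^2 M].
tau (torque) has dimensions [L^2 M T^-2].

Left side: [L^2 M]
Right side: [L^2 M]

Both sides have the same dimensions, so the equation is dimensionally consistent.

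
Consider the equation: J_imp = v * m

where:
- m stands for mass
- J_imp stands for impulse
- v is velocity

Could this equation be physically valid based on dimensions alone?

Yes

m (mass) has dimensions [M].
J_imp (impulse) has dimensions [L M T^-1].
v (velocity) has dimensions [L T^-1].

Left side: [L M T^-1]
Right side: [L M T^-1]

Both sides have the same dimensions, so the equation is dimensionally consistent.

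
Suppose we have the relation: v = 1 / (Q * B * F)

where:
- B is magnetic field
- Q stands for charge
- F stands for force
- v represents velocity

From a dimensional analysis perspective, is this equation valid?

No

B (magnetic field) has dimensions [I^-1 M T^-2].
Q (charge) has dimensions [I T].
F (force) has dimensions [L M T^-2].
v (velocity) has dimensions [L T^-1].

Left side: [L T^-1]
Right side: [L^-1 M^-2 T^3]

The two sides have different dimensions, so the equation is NOT dimensionally consistent.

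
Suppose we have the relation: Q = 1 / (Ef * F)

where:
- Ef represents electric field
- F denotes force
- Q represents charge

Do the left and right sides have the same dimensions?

No

Ef (electric field) has dimensions [I^-1 L M T^-3].
F (force) has dimensions [L M T^-2].
Q (charge) has dimensions [I T].

Left side: [I T]
Right side: [I L^-2 M^-2 T^5]

The two sides have different dimensions, so the equation is NOT dimensionally consistent.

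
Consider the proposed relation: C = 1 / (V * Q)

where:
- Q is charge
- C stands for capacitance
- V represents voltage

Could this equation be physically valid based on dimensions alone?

No

Q (charge) has dimensions [I T].
C (capacitance) has dimensions [I^2 L^-2 M^-1 T^4].
V (voltage) has dimensions [I^-1 L^2 M T^-3].

Left side: [I^2 L^-2 M^-1 T^4]
Right side: [L^-2 M^-1 T^2]

The two sides have different dimensions, so the equation is NOT dimensionally consistent.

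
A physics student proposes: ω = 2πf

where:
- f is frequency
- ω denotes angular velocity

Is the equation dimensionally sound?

Yes

f (frequency) has dimensions [T^-1].
ω (angular velocity) has dimensions [T^-1].

Left side: [T^-1]
Right side: [T^-1]

Both sides have the same dimensions, so the equation is dimensionally consistent.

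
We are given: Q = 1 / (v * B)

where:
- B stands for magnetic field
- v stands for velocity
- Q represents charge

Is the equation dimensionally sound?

No

B (magnetic field) has dimensions [I^-1 M T^-2].
v (velocity) has dimensions [L T^-1].
Q (charge) has dimensions [I T].

Left side: [I T]
Right side: [I L^-1 M^-1 T^3]

The two sides have different dimensions, so the equation is NOT dimensionally consistent.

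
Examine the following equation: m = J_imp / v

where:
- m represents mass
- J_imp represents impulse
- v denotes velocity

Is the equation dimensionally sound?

Yes

m (mass) has dimensions [M].
J_imp (impulse) has dimensions [L M T^-1].
v (velocity) has dimensions [L T^-1].

Left side: [M]
Right side: [M]

Both sides have the same dimensions, so the equation is dimensionally consistent.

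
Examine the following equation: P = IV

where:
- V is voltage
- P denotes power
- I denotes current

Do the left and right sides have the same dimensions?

Yes

V (voltage) has dimensions [I^-1 L^2 M T^-3].
P (power) has dimensions [L^2 M T^-3].
I (current) has dimensions [I].

Left side: [L^2 M T^-3]
Right side: [L^2 M T^-3]

Both sides have the same dimensions, so the equation is dimensionally consistent.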